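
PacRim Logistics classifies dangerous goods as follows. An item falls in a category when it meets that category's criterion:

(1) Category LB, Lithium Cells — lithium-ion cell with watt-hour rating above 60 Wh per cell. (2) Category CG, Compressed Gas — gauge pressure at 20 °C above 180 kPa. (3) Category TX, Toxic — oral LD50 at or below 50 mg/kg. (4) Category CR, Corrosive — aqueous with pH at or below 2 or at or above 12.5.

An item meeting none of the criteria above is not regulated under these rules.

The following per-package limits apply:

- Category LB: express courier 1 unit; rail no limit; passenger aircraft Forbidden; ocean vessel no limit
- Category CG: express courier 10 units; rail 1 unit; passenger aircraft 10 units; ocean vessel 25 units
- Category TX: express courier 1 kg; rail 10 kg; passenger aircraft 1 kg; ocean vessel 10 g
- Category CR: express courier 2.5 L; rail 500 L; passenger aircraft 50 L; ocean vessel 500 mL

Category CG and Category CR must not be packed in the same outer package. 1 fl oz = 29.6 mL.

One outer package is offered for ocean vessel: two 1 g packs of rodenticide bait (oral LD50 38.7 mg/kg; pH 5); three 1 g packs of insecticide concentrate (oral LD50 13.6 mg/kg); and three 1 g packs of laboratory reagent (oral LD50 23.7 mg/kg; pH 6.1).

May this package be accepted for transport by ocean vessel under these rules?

Rodenticide bait: oral LD50 38.7 mg/kg ≤ 50 mg/kg → Category TX (Toxic).
Oral LD50 13.6 mg/kg meets the Category TX criterion (Toxic), so the insecticide concentrate is Category TX.
Oral LD50 23.7 mg/kg meets the Category TX criterion (Toxic), so the laboratory reagent is Category TX.
Total Category TX: (two 1 g packs = 2 g) + (three 1 g packs = 3 g) + (three 1 g packs = 3 g) = 8 g.
8 g is within the ocean vessel limit of 10 g for Category TX.

Yes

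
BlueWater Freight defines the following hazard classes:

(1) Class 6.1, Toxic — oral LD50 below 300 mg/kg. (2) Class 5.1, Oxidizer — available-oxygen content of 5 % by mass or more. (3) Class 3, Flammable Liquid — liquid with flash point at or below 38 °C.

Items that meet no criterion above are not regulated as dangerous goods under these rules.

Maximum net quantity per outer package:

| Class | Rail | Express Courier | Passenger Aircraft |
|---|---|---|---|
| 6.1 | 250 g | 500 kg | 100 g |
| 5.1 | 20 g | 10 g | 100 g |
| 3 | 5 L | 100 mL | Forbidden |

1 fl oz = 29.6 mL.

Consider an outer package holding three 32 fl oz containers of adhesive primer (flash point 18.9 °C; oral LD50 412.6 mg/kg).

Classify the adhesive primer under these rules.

The adhesive primer has flash point 18.9 °C, which is ≤ 38 °C, so it is Class 3 (Flammable Liquid).

Class 3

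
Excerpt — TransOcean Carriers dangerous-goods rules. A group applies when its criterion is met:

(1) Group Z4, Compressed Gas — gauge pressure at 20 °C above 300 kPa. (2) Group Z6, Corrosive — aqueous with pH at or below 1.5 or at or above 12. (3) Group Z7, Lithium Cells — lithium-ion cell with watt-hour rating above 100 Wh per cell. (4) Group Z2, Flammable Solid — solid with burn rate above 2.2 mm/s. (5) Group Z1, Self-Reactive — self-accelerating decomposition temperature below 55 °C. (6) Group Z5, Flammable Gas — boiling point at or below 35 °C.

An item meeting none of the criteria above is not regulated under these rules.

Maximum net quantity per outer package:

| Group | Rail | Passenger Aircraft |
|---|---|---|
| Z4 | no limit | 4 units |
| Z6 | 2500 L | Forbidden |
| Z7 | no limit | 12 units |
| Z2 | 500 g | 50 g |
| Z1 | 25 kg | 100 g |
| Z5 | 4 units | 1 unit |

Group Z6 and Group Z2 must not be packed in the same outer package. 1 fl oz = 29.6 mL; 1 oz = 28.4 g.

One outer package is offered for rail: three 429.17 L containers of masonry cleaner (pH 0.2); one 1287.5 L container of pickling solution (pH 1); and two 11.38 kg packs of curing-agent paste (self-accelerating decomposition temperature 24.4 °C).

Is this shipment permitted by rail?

Masonry cleaner: pH 0.2 ≤ 1.5 → Group Z6 (Corrosive).
pH 1 meets the Group Z6 criterion (Corrosive), so the pickling solution is Group Z6.
With self-accelerating decomposition temperature 24.4 °C (< 55 °C), the curing-agent paste falls in Group Z1.
Total Group Z6: (three 429.17 L containers = 1287.51 L) + 1287.5 L = 2575.01 L.
2575.01 L exceeds the rail limit of 2500 L for Group Z6.
Group Z1 quantity: two 11.38 kg packs = 22.76 kg.
22.76 kg is within the rail limit of 25 kg for Group Z1.
The segregation rule (Group Z6 with Group Z2) does not apply to Group Z6 with Group Z1.

No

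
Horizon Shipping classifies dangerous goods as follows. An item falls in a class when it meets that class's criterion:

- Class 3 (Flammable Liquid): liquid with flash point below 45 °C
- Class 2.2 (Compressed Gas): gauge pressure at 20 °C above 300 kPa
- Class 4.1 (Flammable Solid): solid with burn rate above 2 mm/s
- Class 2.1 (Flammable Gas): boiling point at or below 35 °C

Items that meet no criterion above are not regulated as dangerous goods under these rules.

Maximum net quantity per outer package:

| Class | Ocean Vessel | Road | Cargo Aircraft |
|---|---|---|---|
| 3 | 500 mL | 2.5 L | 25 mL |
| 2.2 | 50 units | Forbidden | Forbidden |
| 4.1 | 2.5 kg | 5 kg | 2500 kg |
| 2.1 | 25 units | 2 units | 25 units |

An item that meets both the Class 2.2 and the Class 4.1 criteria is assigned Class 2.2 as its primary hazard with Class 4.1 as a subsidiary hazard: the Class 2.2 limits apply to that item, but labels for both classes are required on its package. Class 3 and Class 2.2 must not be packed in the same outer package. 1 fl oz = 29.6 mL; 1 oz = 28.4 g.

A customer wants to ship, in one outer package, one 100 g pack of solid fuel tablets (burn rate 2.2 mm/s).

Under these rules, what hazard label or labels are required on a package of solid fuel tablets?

Burn rate 2.2 mm/s meets the Class 4.1 criterion (Flammable Solid), so the solid fuel tablets are Class 4.1.
Only the Class 4.1 label is required.

Class 4.1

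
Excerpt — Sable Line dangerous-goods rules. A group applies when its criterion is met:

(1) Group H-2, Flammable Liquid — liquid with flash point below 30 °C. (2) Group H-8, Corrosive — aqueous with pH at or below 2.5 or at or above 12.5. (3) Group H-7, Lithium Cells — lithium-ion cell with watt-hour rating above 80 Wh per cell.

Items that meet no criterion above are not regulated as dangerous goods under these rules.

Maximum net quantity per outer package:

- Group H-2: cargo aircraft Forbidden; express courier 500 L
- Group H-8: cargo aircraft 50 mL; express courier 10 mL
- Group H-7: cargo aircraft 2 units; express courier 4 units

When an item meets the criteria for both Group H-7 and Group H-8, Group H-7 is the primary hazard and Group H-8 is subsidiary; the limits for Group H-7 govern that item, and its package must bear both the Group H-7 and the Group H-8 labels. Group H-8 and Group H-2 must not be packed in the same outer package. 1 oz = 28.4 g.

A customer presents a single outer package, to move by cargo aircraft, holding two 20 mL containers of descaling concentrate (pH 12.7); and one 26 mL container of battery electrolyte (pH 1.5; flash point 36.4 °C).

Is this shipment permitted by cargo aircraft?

No

pH 12.7 meets the Group H-8 criterion (Corrosive), so the descaling concentrate is Group H-8.
With pH 1.5 (≤ 2.5), the battery electrolyte falls in Group H-8.
Group H-8 net quantity: (two 20 mL containers = 40 mL) + 26 mL = 66 mL.
That exceeds the Group H-8 cargo aircraft limit of 50 mL.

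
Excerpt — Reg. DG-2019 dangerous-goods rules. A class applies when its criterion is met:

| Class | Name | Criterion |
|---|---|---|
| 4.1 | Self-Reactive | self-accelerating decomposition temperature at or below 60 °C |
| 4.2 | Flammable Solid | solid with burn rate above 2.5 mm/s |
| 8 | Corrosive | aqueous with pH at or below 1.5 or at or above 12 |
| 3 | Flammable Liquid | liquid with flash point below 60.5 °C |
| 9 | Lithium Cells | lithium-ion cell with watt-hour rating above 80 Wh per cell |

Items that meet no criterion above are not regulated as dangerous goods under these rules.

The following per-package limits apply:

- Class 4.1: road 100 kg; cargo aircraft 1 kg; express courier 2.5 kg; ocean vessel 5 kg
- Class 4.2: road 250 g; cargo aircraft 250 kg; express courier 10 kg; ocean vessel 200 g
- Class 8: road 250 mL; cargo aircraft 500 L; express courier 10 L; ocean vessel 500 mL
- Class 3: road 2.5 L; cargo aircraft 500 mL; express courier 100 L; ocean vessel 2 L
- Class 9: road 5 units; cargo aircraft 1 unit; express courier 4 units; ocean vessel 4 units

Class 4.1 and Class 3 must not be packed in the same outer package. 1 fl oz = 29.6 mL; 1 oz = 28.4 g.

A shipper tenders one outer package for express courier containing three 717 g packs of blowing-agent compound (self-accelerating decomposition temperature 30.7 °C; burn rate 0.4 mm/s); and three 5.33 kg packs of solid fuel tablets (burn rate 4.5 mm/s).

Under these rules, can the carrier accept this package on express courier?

With self-accelerating decomposition temperature 30.7 °C (≤ 60 °C), the blowing-agent compound falls in Class 4.1.
With burn rate 4.5 mm/s (> 2.5 mm/s), the solid fuel tablets fall in Class 4.2.
Class 4.1 quantity: three 717 g packs = 2.151 kg.
2.151 kg ≤ 2.5 kg (express courier limit, Class 4.1) — within limit.
Class 4.2 quantity: three 5.33 kg packs = 15.99 kg.
That exceeds the Class 4.2 express courier limit of 10 kg.
The segregation rule (Class 4.1 with Class 3) does not apply to Class 4.1 with Class 4.2.

No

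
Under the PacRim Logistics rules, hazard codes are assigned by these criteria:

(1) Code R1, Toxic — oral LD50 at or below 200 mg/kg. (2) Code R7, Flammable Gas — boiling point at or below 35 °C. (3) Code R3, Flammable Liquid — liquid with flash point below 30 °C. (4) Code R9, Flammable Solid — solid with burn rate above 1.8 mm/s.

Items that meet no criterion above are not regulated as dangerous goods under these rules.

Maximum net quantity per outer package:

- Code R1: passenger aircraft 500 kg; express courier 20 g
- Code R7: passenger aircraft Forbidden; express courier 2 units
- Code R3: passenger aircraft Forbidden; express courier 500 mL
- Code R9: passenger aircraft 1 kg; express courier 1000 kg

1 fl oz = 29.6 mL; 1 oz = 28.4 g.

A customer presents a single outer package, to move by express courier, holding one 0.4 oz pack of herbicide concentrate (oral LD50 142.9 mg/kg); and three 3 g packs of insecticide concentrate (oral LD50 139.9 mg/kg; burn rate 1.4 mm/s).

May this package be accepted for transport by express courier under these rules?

With oral LD50 142.9 mg/kg (≤ 200 mg/kg), the herbicide concentrate falls in Code R1.
Insecticide concentrate: oral LD50 139.9 mg/kg ≤ 200 mg/kg → Code R1 (Toxic).
Code R1 net quantity: (one 0.4 oz pack = 11.36 g) + (three 3 g packs = 9 g) = 20.36 g.
20.36 g exceeds the express courier limit of 20 g for Code R1.

No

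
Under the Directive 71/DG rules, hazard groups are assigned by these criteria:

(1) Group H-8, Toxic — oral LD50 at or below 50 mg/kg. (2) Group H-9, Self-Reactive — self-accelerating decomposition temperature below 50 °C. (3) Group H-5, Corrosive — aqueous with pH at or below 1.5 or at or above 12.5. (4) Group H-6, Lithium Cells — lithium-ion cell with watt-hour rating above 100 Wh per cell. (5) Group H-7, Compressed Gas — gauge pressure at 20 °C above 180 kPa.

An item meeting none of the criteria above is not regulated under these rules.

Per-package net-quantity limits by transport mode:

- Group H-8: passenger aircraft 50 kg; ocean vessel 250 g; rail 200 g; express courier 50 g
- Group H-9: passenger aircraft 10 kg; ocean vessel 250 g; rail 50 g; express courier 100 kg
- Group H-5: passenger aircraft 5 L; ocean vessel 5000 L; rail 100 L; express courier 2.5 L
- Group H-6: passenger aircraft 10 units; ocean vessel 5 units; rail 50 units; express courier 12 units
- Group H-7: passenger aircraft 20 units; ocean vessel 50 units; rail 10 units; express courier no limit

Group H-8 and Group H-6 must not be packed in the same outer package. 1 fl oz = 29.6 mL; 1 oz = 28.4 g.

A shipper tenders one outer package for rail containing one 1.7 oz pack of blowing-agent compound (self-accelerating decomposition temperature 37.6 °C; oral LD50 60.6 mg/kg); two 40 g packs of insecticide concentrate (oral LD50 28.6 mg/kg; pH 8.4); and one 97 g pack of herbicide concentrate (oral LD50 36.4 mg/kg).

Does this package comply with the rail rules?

Self-accelerating decomposition temperature 37.6 °C meets the Group H-9 criterion (Self-Reactive), so the blowing-agent compound is Group H-9.
Insecticide concentrate: oral LD50 28.6 mg/kg ≤ 50 mg/kg → Group H-8 (Toxic).
Oral LD50 36.4 mg/kg meets the Group H-8 criterion (Toxic), so the herbicide concentrate is Group H-8.
Group H-8 net quantity: (two 40 g packs = 80 g) + 97 g = 177 g.
177 g ≤ 200 g (rail limit, Group H-8) — within limit.
Group H-9 quantity: one 1.7 oz pack = 48.28 g.
48.28 g is within the rail limit of 50 g for Group H-9.
The segregation rule (Group H-8 with Group H-6) does not apply to Group H-8 with Group H-9.
Every hazard group is within its rail limit and no segregation rule is violated.

Yes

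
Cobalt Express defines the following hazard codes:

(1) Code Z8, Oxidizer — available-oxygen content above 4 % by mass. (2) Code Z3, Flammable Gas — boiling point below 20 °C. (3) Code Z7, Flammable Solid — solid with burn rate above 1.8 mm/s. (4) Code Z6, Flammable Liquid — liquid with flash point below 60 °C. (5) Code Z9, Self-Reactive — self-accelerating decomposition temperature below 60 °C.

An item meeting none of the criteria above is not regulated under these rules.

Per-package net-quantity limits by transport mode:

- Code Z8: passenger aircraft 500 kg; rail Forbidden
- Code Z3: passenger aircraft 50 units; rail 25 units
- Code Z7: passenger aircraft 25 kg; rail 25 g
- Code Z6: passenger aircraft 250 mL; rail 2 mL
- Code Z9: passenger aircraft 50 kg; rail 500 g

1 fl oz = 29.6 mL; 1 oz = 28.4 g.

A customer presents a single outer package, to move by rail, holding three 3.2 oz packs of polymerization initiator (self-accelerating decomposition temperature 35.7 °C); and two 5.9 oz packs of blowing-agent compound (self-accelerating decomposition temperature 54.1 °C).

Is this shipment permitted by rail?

The polymerization initiator has self-accelerating decomposition temperature 35.7 °C, which is < 60 °C, so it is Code Z9 (Self-Reactive).
The blowing-agent compound has self-accelerating decomposition temperature 54.1 °C, which is < 60 °C, so it is Code Z9 (Self-Reactive).
Total Code Z9: (three 3.2 oz packs = 272.64 g) + (two 5.9 oz packs = 335.12 g) = 607.76 g.
607.76 g exceeds the rail limit of 500 g for Code Z9.

No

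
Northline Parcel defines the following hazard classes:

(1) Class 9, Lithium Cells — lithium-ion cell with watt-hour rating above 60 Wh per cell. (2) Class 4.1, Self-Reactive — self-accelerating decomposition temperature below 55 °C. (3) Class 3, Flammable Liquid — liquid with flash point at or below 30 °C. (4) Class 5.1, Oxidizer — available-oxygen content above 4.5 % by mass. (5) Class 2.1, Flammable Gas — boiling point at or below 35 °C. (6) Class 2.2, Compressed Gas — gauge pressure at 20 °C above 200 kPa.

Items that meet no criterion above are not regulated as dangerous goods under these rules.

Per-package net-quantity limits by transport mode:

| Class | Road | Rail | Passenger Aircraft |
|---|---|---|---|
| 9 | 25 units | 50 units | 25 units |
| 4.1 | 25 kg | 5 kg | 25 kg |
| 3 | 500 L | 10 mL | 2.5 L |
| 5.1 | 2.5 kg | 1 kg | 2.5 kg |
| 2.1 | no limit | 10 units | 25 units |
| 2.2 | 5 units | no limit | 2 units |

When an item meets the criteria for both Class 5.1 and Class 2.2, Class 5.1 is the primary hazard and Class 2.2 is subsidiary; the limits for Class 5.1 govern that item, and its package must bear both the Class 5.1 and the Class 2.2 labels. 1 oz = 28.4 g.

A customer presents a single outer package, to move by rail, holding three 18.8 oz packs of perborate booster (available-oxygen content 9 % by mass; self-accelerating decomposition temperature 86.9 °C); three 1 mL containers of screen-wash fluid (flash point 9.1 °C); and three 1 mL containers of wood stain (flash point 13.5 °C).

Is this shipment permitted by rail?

With available-oxygen content 9 % by mass (> 4.5 % by mass), the perborate booster falls in Class 5.1.
Screen-wash fluid: flash point 9.1 °C ≤ 30 °C → Class 3 (Flammable Liquid).
Wood stain: flash point 13.5 °C ≤ 30 °C → Class 3 (Flammable Liquid).
Class 5.1 quantity: three 18.8 oz packs = 1601.76 g.
1601.76 g exceeds the rail limit of 1 kg for Class 5.1.
Class 3 net quantity: (three 1 mL containers = 3 mL) + (three 1 mL containers = 3 mL) = 6 mL.
6 mL ≤ 10 mL (rail limit, Class 3) — within limit.

No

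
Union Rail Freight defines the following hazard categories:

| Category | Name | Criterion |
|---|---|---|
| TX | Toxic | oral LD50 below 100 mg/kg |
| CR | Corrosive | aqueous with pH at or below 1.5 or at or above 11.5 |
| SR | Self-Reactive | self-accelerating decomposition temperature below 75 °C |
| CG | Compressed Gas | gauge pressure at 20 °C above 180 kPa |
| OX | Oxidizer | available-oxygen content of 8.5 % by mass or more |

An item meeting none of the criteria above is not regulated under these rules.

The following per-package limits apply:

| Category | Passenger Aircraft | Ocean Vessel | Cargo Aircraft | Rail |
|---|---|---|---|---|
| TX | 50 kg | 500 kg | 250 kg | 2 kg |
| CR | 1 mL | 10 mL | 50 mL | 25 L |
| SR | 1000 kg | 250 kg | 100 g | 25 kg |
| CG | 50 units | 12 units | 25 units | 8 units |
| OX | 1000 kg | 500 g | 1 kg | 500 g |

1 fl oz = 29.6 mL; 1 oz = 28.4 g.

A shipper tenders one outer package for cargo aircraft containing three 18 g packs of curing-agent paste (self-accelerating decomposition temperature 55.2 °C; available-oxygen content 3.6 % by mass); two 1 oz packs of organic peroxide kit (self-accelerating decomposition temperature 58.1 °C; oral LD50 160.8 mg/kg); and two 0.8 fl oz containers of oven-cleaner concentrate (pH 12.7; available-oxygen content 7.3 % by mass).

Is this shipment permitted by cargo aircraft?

With self-accelerating decomposition temperature 55.2 °C (< 75 °C), the curing-agent paste falls in Category SR.
The organic peroxide kit has self-accelerating decomposition temperature 58.1 °C, which is < 75 °C, so it is Category SR (Self-Reactive).
With pH 12.7 (≥ 11.5), the oven-cleaner concentrate falls in Category CR.
Category SR net quantity: (three 18 g packs = 54 g) + (two 1 oz packs = 56.8 g) = 110.8 g.
That exceeds the Category SR cargo aircraft limit of 100 g.
Category CR quantity: two 0.8 fl oz containers = 47.36 mL.
47.36 mL ≤ 50 mL (cargo aircraft limit, Category CR) — within limit.

No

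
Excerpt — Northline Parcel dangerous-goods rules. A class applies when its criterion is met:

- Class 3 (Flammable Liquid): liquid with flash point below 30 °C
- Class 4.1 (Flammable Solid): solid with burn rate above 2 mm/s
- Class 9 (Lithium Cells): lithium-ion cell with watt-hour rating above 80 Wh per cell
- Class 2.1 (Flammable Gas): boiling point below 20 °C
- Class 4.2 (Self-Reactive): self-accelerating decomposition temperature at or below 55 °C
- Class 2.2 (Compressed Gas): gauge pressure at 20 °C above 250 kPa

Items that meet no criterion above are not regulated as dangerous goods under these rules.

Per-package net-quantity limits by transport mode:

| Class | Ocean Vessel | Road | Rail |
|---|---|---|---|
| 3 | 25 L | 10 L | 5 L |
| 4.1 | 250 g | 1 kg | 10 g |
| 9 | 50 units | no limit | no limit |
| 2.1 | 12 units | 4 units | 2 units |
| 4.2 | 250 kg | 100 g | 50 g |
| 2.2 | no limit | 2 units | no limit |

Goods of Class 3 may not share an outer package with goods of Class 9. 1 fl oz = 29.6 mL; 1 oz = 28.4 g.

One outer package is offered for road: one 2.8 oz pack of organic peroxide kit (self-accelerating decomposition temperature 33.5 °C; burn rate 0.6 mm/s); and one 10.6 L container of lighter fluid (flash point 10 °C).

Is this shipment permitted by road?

No

Organic peroxide kit: self-accelerating decomposition temperature 33.5 °C ≤ 55 °C → Class 4.2 (Self-Reactive).
Lighter fluid: flash point 10 °C < 30 °C → Class 3 (Flammable Liquid).
Class 3 quantity: 10.6 L.
10.6 L exceeds the road limit of 10 L for Class 3.
Class 4.2 quantity: one 2.8 oz pack = 79.52 g.
That is within the Class 4.2 road limit of 100 g.
The segregation rule (Class 3 with Class 9) does not apply to Class 3 with Class 4.2.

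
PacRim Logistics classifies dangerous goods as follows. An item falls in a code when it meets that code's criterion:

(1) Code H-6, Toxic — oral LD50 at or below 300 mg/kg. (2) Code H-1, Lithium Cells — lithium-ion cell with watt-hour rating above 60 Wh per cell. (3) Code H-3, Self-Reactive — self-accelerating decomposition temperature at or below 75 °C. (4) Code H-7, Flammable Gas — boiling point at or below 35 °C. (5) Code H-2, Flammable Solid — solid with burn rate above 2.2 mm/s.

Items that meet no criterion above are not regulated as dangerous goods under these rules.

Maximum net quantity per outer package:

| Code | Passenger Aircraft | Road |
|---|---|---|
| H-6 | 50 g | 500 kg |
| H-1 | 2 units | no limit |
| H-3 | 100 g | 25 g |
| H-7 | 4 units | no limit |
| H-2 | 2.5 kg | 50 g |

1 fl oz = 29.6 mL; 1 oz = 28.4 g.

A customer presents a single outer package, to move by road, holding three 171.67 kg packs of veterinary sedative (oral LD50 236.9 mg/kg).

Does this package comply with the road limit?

Veterinary sedative: oral LD50 236.9 mg/kg ≤ 300 mg/kg → Code H-6 (Toxic).
Code H-6 quantity: three 171.67 kg packs = 515.01 kg.
515.01 kg > 500 kg (road limit, Code H-6) — over the limit.

No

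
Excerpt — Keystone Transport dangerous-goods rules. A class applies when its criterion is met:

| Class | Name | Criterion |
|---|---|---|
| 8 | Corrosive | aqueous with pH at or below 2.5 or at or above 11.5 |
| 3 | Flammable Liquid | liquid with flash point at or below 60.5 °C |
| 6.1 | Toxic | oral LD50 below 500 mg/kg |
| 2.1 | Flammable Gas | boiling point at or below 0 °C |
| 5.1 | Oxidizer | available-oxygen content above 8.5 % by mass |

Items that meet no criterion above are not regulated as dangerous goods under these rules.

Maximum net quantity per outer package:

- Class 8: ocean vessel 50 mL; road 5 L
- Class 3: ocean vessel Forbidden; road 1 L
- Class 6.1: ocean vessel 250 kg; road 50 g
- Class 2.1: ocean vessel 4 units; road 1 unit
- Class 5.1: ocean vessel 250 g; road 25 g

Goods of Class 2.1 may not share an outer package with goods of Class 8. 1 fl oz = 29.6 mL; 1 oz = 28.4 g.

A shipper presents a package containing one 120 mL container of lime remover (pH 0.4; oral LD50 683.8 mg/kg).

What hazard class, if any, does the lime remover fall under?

Class 8

The lime remover has pH 0.4, which is ≤ 2.5, so it is Class 8 (Corrosive).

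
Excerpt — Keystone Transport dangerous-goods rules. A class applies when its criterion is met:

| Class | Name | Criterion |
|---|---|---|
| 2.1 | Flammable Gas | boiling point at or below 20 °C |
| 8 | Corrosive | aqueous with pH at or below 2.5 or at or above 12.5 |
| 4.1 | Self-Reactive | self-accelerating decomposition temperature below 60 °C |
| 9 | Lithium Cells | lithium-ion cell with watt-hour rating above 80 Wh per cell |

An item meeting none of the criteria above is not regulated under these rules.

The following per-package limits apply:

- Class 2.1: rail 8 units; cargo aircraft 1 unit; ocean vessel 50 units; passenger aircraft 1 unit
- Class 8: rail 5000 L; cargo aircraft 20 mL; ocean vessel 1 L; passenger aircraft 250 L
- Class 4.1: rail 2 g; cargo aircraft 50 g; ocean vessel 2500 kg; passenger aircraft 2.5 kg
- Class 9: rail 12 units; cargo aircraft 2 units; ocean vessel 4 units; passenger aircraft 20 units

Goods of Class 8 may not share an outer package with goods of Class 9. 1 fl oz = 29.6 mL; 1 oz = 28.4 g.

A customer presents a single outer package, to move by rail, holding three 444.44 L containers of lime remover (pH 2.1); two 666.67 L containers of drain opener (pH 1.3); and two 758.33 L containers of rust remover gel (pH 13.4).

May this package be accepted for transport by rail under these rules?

The lime remover has pH 2.1, which is ≤ 2.5, so it is Class 8 (Corrosive).
The drain opener has pH 1.3, which is ≤ 2.5, so it is Class 8 (Corrosive).
Rust remover gel: pH 13.4 ≥ 12.5 → Class 8 (Corrosive).
Total Class 8: (three 444.44 L containers = 1333.32 L) + (two 666.67 L containers = 1333.34 L) + (two 758.33 L containers = 1516.66 L) = 4183.32 L.
4183.32 L is within the rail limit of 5000 L for Class 8.

Yes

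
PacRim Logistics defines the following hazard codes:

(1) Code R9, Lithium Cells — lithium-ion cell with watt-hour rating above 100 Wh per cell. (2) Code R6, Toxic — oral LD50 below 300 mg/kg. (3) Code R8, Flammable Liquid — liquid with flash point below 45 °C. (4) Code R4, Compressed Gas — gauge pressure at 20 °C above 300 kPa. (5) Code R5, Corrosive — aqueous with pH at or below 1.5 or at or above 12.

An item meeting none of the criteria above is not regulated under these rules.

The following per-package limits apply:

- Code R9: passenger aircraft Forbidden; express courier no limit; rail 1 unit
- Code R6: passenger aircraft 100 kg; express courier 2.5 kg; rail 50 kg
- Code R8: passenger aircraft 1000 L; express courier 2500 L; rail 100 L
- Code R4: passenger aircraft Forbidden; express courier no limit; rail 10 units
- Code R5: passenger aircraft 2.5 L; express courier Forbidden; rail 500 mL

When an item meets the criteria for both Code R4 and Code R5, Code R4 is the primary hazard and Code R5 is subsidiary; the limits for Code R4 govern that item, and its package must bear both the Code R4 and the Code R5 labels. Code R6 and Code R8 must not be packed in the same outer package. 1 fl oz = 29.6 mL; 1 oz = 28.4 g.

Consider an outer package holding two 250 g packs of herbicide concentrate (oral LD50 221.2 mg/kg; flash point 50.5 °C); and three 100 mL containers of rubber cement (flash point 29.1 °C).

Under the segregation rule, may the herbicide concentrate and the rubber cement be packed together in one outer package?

With oral LD50 221.2 mg/kg (< 300 mg/kg), the herbicide concentrate falls in Code R6.
With flash point 29.1 °C (< 45 °C), the rubber cement falls in Code R8.
Code R6 and Code R8 may not share an outer package.

No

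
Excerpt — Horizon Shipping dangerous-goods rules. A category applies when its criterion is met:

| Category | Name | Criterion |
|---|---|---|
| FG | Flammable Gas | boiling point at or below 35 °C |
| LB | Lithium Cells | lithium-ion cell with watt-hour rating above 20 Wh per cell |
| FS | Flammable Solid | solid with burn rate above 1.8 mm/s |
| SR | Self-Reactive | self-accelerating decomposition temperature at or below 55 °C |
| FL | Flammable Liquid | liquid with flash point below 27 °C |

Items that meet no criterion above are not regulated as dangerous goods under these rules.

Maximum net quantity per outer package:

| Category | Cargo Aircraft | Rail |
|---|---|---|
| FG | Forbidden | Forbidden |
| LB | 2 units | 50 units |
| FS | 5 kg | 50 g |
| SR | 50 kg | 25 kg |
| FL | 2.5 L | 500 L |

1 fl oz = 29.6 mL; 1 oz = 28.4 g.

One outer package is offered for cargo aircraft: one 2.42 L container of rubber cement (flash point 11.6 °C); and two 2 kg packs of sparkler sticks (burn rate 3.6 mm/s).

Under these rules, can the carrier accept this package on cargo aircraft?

Yes

Rubber cement: flash point 11.6 °C < 27 °C → Category FL (Flammable Liquid).
The sparkler sticks have burn rate 3.6 mm/s, which is > 1.8 mm/s, so they are Category FS (Flammable Solid).
Category FS quantity: two 2 kg packs = 4 kg.
4 kg ≤ 5 kg (cargo aircraft limit, Category FS) — within limit.
Category FL quantity: 2.42 L.
2.42 L is within the cargo aircraft limit of 2.5 L for Category FL.
Every hazard category is within its cargo aircraft limit and no segregation rule is violated.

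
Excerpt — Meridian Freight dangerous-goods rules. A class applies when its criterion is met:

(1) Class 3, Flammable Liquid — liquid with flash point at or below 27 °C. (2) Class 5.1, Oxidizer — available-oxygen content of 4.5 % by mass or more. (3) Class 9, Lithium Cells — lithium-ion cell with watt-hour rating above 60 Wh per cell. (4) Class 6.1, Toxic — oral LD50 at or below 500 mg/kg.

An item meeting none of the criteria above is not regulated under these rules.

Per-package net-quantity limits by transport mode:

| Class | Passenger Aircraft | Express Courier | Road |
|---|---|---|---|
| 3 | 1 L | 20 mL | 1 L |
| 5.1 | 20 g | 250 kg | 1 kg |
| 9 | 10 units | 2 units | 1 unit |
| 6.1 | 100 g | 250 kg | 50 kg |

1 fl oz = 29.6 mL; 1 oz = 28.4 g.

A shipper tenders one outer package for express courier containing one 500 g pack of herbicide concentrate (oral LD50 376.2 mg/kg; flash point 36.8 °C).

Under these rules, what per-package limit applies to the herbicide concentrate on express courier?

250 kg

The herbicide concentrate has oral LD50 376.2 mg/kg, which is ≤ 500 mg/kg, so it is Class 6.1 (Toxic).
The express courier limit for Class 6.1 is 250 kg.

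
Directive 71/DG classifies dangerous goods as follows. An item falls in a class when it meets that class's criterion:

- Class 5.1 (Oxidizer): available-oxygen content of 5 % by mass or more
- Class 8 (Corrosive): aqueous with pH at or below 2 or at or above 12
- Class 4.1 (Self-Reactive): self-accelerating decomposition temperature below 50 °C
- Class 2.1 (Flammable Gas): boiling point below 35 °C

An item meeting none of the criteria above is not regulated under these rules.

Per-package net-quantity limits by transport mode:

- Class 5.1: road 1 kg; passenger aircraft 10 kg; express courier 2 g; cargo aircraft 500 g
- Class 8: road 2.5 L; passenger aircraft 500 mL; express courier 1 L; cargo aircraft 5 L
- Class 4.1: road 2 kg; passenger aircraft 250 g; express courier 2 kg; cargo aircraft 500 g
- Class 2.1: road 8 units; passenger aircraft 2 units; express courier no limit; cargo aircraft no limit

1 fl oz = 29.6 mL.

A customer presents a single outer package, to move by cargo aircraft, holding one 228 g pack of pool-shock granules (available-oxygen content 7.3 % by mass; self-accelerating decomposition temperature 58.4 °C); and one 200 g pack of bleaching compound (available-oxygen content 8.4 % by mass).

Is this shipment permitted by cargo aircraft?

The pool-shock granules have available-oxygen content 7.3 % by mass, which is ≥ 5 % by mass, so they are Class 5.1 (Oxidizer).
Available-oxygen content 8.4 % by mass meets the Class 5.1 criterion (Oxidizer), so the bleaching compound is Class 5.1.
Total Class 5.1: 228 g + 200 g = 428 g.
That is within the Class 5.1 cargo aircraft limit of 500 g.

Yes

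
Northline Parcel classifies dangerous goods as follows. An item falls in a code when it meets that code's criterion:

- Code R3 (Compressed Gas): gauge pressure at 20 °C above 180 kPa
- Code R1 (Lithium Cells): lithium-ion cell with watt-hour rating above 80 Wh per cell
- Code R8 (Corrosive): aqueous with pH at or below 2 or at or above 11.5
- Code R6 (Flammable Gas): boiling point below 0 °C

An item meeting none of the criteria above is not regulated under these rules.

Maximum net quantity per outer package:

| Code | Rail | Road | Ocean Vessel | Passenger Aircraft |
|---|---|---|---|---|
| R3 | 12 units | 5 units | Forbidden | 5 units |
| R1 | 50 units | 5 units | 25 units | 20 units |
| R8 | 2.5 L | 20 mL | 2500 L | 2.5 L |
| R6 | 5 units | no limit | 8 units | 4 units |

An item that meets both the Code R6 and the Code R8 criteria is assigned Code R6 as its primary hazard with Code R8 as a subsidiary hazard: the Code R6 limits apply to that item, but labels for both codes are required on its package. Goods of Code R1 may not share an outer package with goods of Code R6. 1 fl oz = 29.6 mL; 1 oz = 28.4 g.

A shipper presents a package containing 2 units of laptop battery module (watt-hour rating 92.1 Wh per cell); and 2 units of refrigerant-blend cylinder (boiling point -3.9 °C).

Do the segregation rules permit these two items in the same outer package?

Watt-hour rating 92.1 Wh per cell meets the Code R1 criterion (Lithium Cells), so the laptop battery module is Code R1.
Refrigerant-blend cylinder: boiling point -3.9 °C < 0 °C → Code R6 (Flammable Gas).
Code R1 and Code R6 may not share an outer package.

No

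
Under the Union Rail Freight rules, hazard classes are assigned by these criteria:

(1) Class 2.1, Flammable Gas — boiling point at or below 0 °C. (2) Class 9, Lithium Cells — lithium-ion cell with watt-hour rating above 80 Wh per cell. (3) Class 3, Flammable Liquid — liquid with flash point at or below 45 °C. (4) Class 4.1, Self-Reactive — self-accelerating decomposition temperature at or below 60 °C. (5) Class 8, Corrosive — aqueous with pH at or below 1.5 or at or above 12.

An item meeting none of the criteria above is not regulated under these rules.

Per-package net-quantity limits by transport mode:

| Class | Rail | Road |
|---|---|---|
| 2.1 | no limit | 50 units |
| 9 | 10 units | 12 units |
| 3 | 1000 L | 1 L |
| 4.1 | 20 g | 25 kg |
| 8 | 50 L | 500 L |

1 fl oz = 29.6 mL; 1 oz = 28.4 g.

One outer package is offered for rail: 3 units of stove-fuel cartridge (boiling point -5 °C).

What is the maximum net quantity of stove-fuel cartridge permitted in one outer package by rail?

no limit

The stove-fuel cartridge has boiling point -5 °C, which is ≤ 0 °C, so it is Class 2.1 (Flammable Gas).
The rail limit for Class 2.1 is no limit.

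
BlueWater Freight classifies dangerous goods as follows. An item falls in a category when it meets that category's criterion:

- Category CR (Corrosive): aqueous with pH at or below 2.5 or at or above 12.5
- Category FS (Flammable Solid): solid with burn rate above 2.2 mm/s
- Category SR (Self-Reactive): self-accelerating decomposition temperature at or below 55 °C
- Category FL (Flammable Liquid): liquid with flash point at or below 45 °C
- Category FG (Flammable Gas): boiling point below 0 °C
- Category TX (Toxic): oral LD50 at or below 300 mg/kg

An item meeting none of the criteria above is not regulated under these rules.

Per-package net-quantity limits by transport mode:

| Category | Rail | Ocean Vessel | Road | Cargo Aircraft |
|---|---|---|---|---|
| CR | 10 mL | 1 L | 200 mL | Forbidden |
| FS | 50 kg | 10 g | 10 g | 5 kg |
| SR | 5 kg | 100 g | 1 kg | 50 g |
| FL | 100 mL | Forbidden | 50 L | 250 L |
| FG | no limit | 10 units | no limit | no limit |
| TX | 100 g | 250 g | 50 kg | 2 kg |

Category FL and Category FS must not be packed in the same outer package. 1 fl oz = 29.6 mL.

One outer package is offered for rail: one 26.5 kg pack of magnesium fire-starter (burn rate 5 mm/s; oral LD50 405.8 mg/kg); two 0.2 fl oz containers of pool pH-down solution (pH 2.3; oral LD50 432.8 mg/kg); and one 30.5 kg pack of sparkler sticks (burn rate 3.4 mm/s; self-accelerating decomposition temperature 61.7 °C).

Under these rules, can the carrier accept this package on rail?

No

Burn rate 5 mm/s meets the Category FS criterion (Flammable Solid), so the magnesium fire-starter is Category FS.
pH 2.3 meets the Category CR criterion (Corrosive), so the pool pH-down solution is Category CR.
With burn rate 3.4 mm/s (> 2.2 mm/s), the sparkler sticks fall in Category FS.
Category CR quantity: two 0.2 fl oz containers = 11.84 mL.
11.84 mL exceeds the rail limit of 10 mL for Category CR.
Category FS net quantity: 26.5 kg + 30.5 kg = 57 kg.
57 kg > 50 kg (rail limit, Category FS) — over the limit.
The segregation rule (Category FL with Category FS) does not apply to Category CR with Category FS.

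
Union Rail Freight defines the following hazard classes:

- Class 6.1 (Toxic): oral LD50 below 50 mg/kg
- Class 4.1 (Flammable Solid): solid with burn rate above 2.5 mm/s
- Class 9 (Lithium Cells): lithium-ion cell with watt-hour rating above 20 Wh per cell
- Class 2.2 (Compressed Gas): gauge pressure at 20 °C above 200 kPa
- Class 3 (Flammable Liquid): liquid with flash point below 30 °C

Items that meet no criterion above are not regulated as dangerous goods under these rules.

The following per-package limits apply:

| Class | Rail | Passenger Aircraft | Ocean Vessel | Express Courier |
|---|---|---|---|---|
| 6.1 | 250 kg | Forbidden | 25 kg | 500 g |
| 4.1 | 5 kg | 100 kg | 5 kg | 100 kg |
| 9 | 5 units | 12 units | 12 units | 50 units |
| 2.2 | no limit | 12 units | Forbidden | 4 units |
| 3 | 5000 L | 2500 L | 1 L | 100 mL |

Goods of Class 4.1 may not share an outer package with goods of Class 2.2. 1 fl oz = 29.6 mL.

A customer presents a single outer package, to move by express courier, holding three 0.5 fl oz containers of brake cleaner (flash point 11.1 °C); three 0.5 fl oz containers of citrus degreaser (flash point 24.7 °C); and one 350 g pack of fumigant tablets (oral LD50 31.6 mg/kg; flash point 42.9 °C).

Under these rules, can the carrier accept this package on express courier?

Yes

Flash point 11.1 °C meets the Class 3 criterion (Flammable Liquid), so the brake cleaner is Class 3.
Flash point 24.7 °C meets the Class 3 criterion (Flammable Liquid), so the citrus degreaser is Class 3.
With oral LD50 31.6 mg/kg (< 50 mg/kg), the fumigant tablets fall in Class 6.1.
Total Class 3: (three 0.5 fl oz containers = 44.4 mL) + (three 0.5 fl oz containers = 44.4 mL) = 88.8 mL.
That is within the Class 3 express courier limit of 100 mL.
Class 6.1 quantity: 350 g.
350 g ≤ 500 g (express courier limit, Class 6.1) — within limit.
The segregation rule (Class 4.1 with Class 2.2) does not apply to Class 3 with Class 6.1.
Every hazard class is within its express courier limit and no segregation rule is violated.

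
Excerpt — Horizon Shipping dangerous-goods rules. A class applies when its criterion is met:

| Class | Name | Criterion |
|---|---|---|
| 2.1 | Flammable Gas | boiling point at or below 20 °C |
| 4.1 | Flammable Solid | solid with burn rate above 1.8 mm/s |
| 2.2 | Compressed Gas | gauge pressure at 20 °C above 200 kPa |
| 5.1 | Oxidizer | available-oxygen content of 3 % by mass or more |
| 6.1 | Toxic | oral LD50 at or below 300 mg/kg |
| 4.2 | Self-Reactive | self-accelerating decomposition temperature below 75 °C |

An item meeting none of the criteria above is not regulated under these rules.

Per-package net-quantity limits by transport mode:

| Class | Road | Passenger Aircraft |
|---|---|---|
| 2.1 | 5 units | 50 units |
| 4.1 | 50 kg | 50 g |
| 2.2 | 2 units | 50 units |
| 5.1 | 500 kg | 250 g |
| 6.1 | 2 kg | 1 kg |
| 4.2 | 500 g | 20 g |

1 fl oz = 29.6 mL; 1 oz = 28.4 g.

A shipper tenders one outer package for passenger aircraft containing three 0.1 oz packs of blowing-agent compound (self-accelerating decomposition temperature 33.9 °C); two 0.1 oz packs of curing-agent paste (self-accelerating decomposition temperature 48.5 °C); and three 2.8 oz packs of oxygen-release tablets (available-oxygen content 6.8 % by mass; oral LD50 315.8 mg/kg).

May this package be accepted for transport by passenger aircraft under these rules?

With self-accelerating decomposition temperature 33.9 °C (< 75 °C), the blowing-agent compound falls in Class 4.2.
The curing-agent paste has self-accelerating decomposition temperature 48.5 °C, which is < 75 °C, so it is Class 4.2 (Self-Reactive).
Oxygen-release tablets: available-oxygen content 6.8 % by mass ≥ 3 % by mass → Class 5.1 (Oxidizer).
Total Class 4.2: (three 0.1 oz packs = 8.52 g) + (two 0.1 oz packs = 5.68 g) = 14.2 g.
14.2 g is within the passenger aircraft limit of 20 g for Class 4.2.
Class 5.1 quantity: three 2.8 oz packs = 238.56 g.
238.56 g ≤ 250 g (passenger aircraft limit, Class 5.1) — within limit.
Every hazard class is within its passenger aircraft limit and no segregation rule is violated.

Yes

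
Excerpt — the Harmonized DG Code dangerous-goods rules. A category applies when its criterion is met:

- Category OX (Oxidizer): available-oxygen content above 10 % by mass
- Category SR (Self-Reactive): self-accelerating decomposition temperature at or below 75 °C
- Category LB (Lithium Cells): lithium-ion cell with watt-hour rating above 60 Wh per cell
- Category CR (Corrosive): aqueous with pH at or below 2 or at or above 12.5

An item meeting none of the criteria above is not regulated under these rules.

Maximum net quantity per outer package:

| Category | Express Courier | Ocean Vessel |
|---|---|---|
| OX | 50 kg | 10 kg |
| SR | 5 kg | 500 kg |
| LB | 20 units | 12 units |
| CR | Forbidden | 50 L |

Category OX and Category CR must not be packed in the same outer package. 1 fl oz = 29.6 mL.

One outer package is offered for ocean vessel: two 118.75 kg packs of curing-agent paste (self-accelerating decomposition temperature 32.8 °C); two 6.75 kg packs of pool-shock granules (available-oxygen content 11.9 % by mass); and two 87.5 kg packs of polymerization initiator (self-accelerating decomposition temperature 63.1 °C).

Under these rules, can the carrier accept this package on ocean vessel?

The curing-agent paste has self-accelerating decomposition temperature 32.8 °C, which is ≤ 75 °C, so it is Category SR (Self-Reactive).
With available-oxygen content 11.9 % by mass (> 10 % by mass), the pool-shock granules fall in Category OX.
Self-accelerating decomposition temperature 63.1 °C meets the Category SR criterion (Self-Reactive), so the polymerization initiator is Category SR.
Category OX quantity: two 6.75 kg packs = 13.5 kg.
13.5 kg exceeds the ocean vessel limit of 10 kg for Category OX.
Category SR net quantity: (two 118.75 kg packs = 237.5 kg) + (two 87.5 kg packs = 175 kg) = 412.5 kg.
That is within the Category SR ocean vessel limit of 500 kg.
The segregation rule (Category OX with Category CR) does not apply to Category OX with Category SR.

No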